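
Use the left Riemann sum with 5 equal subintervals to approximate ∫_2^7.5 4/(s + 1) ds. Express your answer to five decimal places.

4.67900

Δs = (7.5 − 2)/5 = 1.1.
Left endpoints: 2, 3.1, 4.2, 5.3, 6.4.
f(2) = 4/3, f(3.1) = 40/41, f(4.2) = 10/13, f(5.3) = 40/63, f(6.4) = 20/37.
Sum = Δs · [f(2) + f(3.1) + f(4.2) + f(5.3) + f(6.4)].
Sum ≈ 4.67900.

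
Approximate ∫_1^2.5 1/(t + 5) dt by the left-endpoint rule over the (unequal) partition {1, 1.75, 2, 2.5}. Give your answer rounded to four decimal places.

0.2335

Subinterval widths: 0.75, 0.25, 0.5.
Left endpoints: 1, 1.75, 2.
f(1) = 1/6, f(1.75) = 4/27, f(2) = 1/7.
Sum = Σ Δt_i · f(t_i).
Sum ≈ 0.2335.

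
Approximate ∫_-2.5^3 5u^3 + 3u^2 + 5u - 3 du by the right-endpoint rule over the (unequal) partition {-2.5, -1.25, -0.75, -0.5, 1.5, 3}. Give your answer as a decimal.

Subinterval widths: 1.25, 0.5, 0.25, 2, 1.5.
Right endpoints: -1.25, -0.75, -0.5, 1.5, 3.
f(-1.25) = -14.328125, f(-0.75) = -7.171875, f(-0.5) = -5.375, f(1.5) = 28.125, f(3) = 174.
Sum = Σ Δu_i · f(u_i).
Sum = 294.41015625.

294.41015625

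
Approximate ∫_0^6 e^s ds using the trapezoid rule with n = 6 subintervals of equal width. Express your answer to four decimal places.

435.4186

Δs = (6 − 0)/6 = 1.
f(0) ≈ 1.0000, f(1) ≈ 2.7183, f(2) ≈ 7.3891, f(3) ≈ 20.0855, f(4) ≈ 54.5982, f(5) ≈ 148.4132, f(6) ≈ 403.4288.
T_6 = (Δs/2)·[f(s_0) + 2f(s_1) + ... + 2f(s_{5}) + f(s_6)].
Sum ≈ 435.4186.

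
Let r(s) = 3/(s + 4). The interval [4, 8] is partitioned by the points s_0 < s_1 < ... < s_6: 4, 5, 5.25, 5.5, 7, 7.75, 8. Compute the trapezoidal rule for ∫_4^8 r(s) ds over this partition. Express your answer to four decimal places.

Subinterval widths: 1, 0.25, 0.25, 1.5, 0.75, 0.25.
r(4) = 0.375, r(5) = 1/3, r(5.25) = 12/37, r(5.5) = 6/19, r(7) = 3/11, r(7.75) = 12/47, r(8) = 0.25.
On each subinterval the trapezoid contributes (Δs_i/2)·[r(s_{i-1}) + r(s_i)].
Sum ≈ 1.2190.

1.2190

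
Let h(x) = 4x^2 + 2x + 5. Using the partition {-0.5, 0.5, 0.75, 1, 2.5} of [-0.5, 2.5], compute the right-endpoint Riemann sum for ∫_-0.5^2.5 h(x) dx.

Subinterval widths: 1, 0.25, 0.25, 1.5.
Right endpoints: 0.5, 0.75, 1, 2.5.
h(0.5) = 7, h(0.75) = 8.75, h(1) = 11, h(2.5) = 35.
Sum = Σ Δx_i · h(x_i).
Sum = 64.4375.

64.4375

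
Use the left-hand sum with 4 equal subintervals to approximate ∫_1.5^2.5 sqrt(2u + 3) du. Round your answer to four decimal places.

2.5958

Δu = (2.5 − 1.5)/4 = 0.25.
Left endpoints: 1.5, 1.75, 2, 2.25.
f(1.5) ≈ 2.4495, f(1.75) ≈ 2.5495, f(2) ≈ 2.6458, f(2.25) ≈ 2.7386.
Sum = Δu · [f(1.5) + f(1.75) + f(2) + f(2.25)].
Sum ≈ 2.5958.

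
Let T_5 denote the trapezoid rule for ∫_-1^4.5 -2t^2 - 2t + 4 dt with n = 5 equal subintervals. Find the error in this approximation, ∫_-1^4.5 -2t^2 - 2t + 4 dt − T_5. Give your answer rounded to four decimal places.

Exact integral: ∫_-1^4.5 f(t) dt ≈ -58.666667.
T_5 = -60.885.
Error ≈ -58.666667 − (-60.885) ≈ 2.2183.

2.2183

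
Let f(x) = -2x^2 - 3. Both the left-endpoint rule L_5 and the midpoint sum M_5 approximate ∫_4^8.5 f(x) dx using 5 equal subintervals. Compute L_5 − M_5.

L_5 = -330.84.
M_5 = -379.6425.
L_5 − M_5 = 48.8025.

48.8025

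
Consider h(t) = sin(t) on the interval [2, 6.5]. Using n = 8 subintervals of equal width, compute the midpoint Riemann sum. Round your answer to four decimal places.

Δt = (6.5 − 2)/8 = 0.5625.
Midpoints: 2.28125, 2.84375, 3.40625, 3.96875, 4.53125, 5.09375, 5.65625, 6.21875.
h(2.28125) ≈ 0.7581, h(2.84375) ≈ 0.2935, h(3.40625) ≈ -0.2616, h(3.96875) ≈ -0.7360, h(4.53125) ≈ -0.9836, h(5.09375) ≈ -0.9282, h(5.65625) ≈ -0.5867, h(6.21875) ≈ -0.0644.
Sum = Δt · [h(2.28125) + h(2.84375) + h(3.40625) + ...].
Sum ≈ -1.4113.

-1.4113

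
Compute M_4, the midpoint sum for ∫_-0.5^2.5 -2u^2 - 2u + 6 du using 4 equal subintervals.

Δu = (2.5 − (-0.5))/4 = 0.75.
Midpoints: -0.125, 0.625, 1.375, 2.125.
f(-0.125) = 6.21875, f(0.625) = 3.96875, f(1.375) = -0.53125, f(2.125) = -7.28125.
Sum = Δu · [f(-0.125) + f(0.625) + f(1.375) + f(2.125)].
Sum = 1.78125.

1.78125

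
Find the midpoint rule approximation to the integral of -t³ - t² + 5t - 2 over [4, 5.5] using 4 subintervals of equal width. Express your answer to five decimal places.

-165.99756

Δt = (5.5 − 4)/4 = 0.375.
Midpoints: 4.1875, 4.5625, 4.9375, 5.3125.
f(4.1875) = -295019/4096, f(4.5625) = -389033/4096, f(4.9375) = -499967/4096, f(5.3125) = -629117/4096.
Sum = Δt · [f(4.1875) + f(4.5625) + f(4.9375) + f(5.3125)].
Sum ≈ -165.99756.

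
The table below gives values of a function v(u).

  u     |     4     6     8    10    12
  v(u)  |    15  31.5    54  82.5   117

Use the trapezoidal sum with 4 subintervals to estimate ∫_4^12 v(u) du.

Δu = 2.
T_4 = (2/2)·[15 + 2·31.5 + 2·54 + 2·82.5 + 117] = 468.

468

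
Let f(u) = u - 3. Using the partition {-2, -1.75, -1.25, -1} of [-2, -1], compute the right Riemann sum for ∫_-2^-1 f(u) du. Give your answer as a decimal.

Subinterval widths: 0.25, 0.5, 0.25.
Right endpoints: -1.75, -1.25, -1.
f(-1.75) = -4.75, f(-1.25) = -4.25, f(-1) = -4.
Sum = Σ Δu_i · f(u_i).
Sum = -4.3125.

-4.3125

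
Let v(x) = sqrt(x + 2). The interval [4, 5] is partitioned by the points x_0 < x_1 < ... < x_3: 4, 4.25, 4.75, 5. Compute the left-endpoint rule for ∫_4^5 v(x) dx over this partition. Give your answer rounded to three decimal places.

Subinterval widths: 0.25, 0.5, 0.25.
Left endpoints: 4, 4.25, 4.75.
v(4) ≈ 2.449, v(4.25) ≈ 2.500, v(4.75) ≈ 2.598.
Sum = Σ Δx_i · v(x_i).
Sum ≈ 2.512.

2.512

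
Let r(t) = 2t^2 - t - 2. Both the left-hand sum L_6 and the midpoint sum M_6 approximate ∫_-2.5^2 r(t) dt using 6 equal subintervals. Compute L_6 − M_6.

4.640625

L_6 = 12.09375.
M_6 = 7.453125.
L_6 − M_6 = 4.640625.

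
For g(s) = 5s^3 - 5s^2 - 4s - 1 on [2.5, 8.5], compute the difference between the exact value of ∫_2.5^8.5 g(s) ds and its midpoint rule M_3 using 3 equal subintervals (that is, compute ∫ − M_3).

155

Exact integral: ∫_2.5^8.5 g(s) ds = 5340.75.
M_3 = 5185.75.
Error = 5340.75 − 5185.75 = 155.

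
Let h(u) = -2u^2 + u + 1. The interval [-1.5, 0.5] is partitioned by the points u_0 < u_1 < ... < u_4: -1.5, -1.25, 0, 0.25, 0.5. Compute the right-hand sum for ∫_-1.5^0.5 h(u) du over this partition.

0.9375

Subinterval widths: 0.25, 1.25, 0.25, 0.25.
Right endpoints: -1.25, 0, 0.25, 0.5.
h(-1.25) = -3.375, h(0) = 1, h(0.25) = 1.125, h(0.5) = 1.
Sum = Σ Δu_i · h(u_i).
Sum = 0.9375.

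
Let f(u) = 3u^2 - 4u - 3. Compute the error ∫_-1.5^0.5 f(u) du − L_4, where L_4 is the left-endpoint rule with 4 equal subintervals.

Exact integral: ∫_-1.5^0.5 f(u) du = 1.5.
L_4 = 5.25.
Error = 1.5 − 5.25 = -3.75.

-3.75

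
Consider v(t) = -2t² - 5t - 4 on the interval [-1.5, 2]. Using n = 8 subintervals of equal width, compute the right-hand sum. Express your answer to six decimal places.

-30.775391

Δt = (2 − (-1.5))/8 = 0.4375.
Right endpoints: -1.0625, -0.625, -0.1875, 0.25, 0.6875, 1.125, 1.5625, 2.
v(-1.0625) = -0.9453125, v(-0.625) = -1.65625, v(-0.1875) = -3.1328125, v(0.25) = -5.375, v(0.6875) = -8.3828125, v(1.125) = -12.15625, v(1.5625) = -16.6953125, v(2) = -22.
Sum = Δt · [v(-1.0625) + v(-0.625) + v(-0.1875) + ...].
Sum ≈ -30.775391.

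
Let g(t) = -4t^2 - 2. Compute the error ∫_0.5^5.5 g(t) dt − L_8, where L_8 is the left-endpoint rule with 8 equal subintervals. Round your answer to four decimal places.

Exact integral: ∫_0.5^5.5 g(t) dt ≈ -231.666667.
L_8 = -195.46875.
Error ≈ -231.666667 − (-195.46875) ≈ -36.1979.

-36.1979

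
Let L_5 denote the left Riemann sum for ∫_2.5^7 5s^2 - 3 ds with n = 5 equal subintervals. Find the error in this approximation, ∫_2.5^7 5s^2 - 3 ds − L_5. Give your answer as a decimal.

93.15

Exact integral: ∫_2.5^7 f(s) ds = 532.125.
L_5 = 438.975.
Error = 532.125 − 438.975 = 93.15.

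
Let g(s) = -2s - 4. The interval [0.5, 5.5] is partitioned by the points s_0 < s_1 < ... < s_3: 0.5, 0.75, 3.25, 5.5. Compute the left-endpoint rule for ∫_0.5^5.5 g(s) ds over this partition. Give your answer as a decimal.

Subinterval widths: 0.25, 2.5, 2.25.
Left endpoints: 0.5, 0.75, 3.25.
g(0.5) = -5, g(0.75) = -5.5, g(3.25) = -10.5.
Sum = Σ Δs_i · g(s_i).
Sum = -38.625.

-38.625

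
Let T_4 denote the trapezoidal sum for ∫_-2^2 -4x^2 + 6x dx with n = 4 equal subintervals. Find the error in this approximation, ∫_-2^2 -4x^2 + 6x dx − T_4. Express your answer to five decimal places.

Exact integral: ∫_-2^2 f(x) dx ≈ -21.3333333.
T_4 = -24.
Error ≈ -21.3333333 − (-24) ≈ 2.66667.

2.66667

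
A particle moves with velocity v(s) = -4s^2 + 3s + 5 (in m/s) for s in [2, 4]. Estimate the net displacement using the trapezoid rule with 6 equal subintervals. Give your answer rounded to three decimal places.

-46.815

Δs = (4 − 2)/6 = 1/3.
v(2) = -5, v(7/3) = -88/9, v(8/3) = -139/9, v(3) = -22, v(10/3) = -265/9, v(11/3) = -340/9, v(4) = -47.
T_6 = (Δs/2)·[v(s_0) + 2v(s_1) + ... + 2v(s_{5}) + v(s_6)].
Sum ≈ -46.815.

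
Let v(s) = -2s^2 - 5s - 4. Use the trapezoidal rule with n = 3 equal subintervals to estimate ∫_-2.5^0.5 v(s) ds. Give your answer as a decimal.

-8.5

Δs = (0.5 − (-2.5))/3 = 1.
v(-2.5) = -4, v(-1.5) = -1, v(-0.5) = -2, v(0.5) = -7.
T_3 = (Δs/2)·[v(s_0) + 2v(s_1) + 2v(s_2) + v(s_3)].
Sum = -8.5.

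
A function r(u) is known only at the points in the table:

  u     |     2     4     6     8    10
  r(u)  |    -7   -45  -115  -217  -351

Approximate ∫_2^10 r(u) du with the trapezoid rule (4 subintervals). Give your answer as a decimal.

-1112

Δu = 2.
T_4 = (2/2)·[(-7) + 2·(-45) + 2·(-115) + 2·(-217) + (-351)] = -1112.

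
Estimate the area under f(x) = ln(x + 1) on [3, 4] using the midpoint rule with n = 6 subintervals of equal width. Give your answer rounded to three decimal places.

Δx = (4 − 3)/6 = 1/6.
Midpoints: 37/12, 3.25, 41/12, 43/12, 3.75, 47/12.
f(37/12) ≈ 1.407, f(3.25) ≈ 1.447, f(41/12) ≈ 1.485, f(43/12) ≈ 1.522, f(3.75) ≈ 1.558, f(47/12) ≈ 1.593.
Sum = Δx · [f(37/12) + f(3.25) + f(41/12) + ...].
Sum ≈ 1.502.

1.502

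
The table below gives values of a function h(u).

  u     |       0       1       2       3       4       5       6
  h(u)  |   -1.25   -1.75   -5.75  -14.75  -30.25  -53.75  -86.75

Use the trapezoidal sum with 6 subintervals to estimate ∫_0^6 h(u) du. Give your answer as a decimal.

-150.25

Δu = 1.
T_6 = (1/2)·[(-1.25) + 2·(-1.75) + 2·(-5.75) + 2·(-14.75) + 2·(-30.25) + 2·(-53.75) + (-86.75)] = -150.25.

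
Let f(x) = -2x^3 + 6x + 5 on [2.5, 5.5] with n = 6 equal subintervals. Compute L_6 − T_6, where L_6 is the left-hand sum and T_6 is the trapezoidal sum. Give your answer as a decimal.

70.875

L_6 = -283.125.
T_6 = -354.
L_6 − T_6 = 70.875.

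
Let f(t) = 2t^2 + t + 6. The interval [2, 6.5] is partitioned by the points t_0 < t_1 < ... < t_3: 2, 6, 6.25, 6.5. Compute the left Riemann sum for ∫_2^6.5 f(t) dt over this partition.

107.59375

Subinterval widths: 4, 0.25, 0.25.
Left endpoints: 2, 6, 6.25.
f(2) = 16, f(6) = 84, f(6.25) = 90.375.
Sum = Σ Δt_i · f(t_i).
Sum = 107.59375.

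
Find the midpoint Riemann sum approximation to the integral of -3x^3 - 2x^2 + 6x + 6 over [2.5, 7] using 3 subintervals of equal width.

Δx = (7 − 2.5)/3 = 1.5.
Midpoints: 3.25, 4.75, 6.25.
f(3.25) = -98.609375, f(4.75) = -332.140625, f(6.25) = -767.046875.
Sum = Δx · [f(3.25) + f(4.75) + f(6.25)].
Sum = -1796.6953125.

-1796.6953125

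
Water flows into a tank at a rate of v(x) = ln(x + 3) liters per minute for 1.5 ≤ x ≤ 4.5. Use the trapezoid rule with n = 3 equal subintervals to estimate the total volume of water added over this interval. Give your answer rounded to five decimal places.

Δx = (4.5 − 1.5)/3 = 1.
v(1.5) ≈ 1.50408, v(2.5) ≈ 1.70475, v(3.5) ≈ 1.87180, v(4.5) ≈ 2.01490.
T_3 = (Δx/2)·[v(x_0) + 2v(x_1) + 2v(x_2) + v(x_3)].
Sum ≈ 5.33604.

5.33604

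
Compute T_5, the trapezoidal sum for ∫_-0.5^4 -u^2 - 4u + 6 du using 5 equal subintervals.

-26.4825

Δu = (4 − (-0.5))/5 = 0.9.
f(-0.5) = 7.75, f(0.4) = 4.24, f(1.3) = -0.89, f(2.2) = -7.64, f(3.1) = -16.01, f(4) = -26.
T_5 = (Δu/2)·[f(u_0) + 2f(u_1) + ... + 2f(u_{4}) + f(u_5)].
Sum = -26.4825.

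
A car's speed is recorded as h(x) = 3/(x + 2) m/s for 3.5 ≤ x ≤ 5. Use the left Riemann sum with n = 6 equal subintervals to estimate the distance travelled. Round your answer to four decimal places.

0.7383

Δx = (5 − 3.5)/6 = 0.25.
Left endpoints: 3.5, 3.75, 4, 4.25, 4.5, 4.75.
h(3.5) = 6/11, h(3.75) = 12/23, h(4) = 0.5, h(4.25) = 0.48, h(4.5) = 6/13, h(4.75) = 4/9.
Sum = Δx · [h(3.5) + h(3.75) + h(4) + ...].
Sum ≈ 0.7383.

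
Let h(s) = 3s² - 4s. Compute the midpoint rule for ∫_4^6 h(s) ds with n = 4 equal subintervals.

Δs = (6 − 4)/4 = 0.5.
Midpoints: 4.25, 4.75, 5.25, 5.75.
h(4.25) = 37.1875, h(4.75) = 48.6875, h(5.25) = 61.6875, h(5.75) = 76.1875.
Sum = Δs · [h(4.25) + h(4.75) + h(5.25) + h(5.75)].
Sum = 111.875.

111.875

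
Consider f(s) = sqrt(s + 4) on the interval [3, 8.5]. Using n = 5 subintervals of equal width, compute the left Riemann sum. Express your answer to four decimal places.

16.6218

Δs = (8.5 − 3)/5 = 1.1.
Left endpoints: 3, 4.1, 5.2, 6.3, 7.4.
f(3) ≈ 2.6458, f(4.1) ≈ 2.8460, f(5.2) ≈ 3.0332, f(6.3) ≈ 3.2094, f(7.4) ≈ 3.3764.
Sum = Δs · [f(3) + f(4.1) + f(5.2) + f(6.3) + f(7.4)].
Sum ≈ 16.6218.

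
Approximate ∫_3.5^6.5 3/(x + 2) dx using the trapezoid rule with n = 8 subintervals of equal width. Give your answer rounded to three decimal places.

1.307

Δx = (6.5 − 3.5)/8 = 0.375.
f(3.5) = 6/11, f(3.875) = 24/47, f(4.25) = 0.48, f(4.625) = 24/53, f(5) = 3/7, f(5.375) = 24/59, f(5.75) = 12/31, f(6.125) = 24/65, f(6.5) = 6/17.
T_8 = (Δx/2)·[f(x_0) + 2f(x_1) + ... + 2f(x_{7}) + f(x_8)].
Sum ≈ 1.307.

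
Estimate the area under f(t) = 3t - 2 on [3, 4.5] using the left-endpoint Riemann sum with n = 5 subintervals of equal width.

13.2

Δt = (4.5 − 3)/5 = 0.3.
Left endpoints: 3, 3.3, 3.6, 3.9, 4.2.
f(3) = 7, f(3.3) = 7.9, f(3.6) = 8.8, f(3.9) = 9.7, f(4.2) = 10.6.
Sum = Δt · [f(3) + f(3.3) + f(3.6) + f(3.9) + f(4.2)].
Sum = 13.2.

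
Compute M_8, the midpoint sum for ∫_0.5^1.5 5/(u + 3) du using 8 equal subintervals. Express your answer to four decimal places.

Δu = (1.5 − 0.5)/8 = 0.125.
Midpoints: 0.5625, 0.6875, 0.8125, 0.9375, 1.0625, 1.1875, 1.3125, 1.4375.
f(0.5625) = 80/57, f(0.6875) = 80/59, f(0.8125) = 80/61, f(0.9375) = 80/63, f(1.0625) = 16/13, f(1.1875) = 80/67, f(1.3125) = 80/69, f(1.4375) = 80/71.
Sum = Δu · [f(0.5625) + f(0.6875) + f(0.8125) + ...].
Sum ≈ 1.2565.

1.2565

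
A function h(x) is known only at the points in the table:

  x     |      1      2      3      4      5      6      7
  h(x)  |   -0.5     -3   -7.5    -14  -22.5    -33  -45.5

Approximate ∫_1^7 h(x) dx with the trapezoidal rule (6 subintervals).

Δx = 1.
T_6 = (1/2)·[(-0.5) + 2·(-3) + 2·(-7.5) + 2·(-14) + 2·(-22.5) + 2·(-33) + (-45.5)] = -103.

-103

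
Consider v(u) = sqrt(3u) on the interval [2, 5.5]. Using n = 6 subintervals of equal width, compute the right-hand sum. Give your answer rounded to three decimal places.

12.092

Δu = (5.5 − 2)/6 = 7/12.
Right endpoints: 31/12, 19/6, 3.75, 13/3, 59/12, 5.5.
v(31/12) ≈ 2.784, v(19/6) ≈ 3.082, v(3.75) ≈ 3.354, v(13/3) ≈ 3.606, v(59/12) ≈ 3.841, v(5.5) ≈ 4.062.
Sum = Δu · [v(31/12) + v(19/6) + v(3.75) + ...].
Sum ≈ 12.092.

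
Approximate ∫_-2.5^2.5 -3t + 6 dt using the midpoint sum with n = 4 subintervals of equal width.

30

Δt = (2.5 − (-2.5))/4 = 1.25.
Midpoints: -1.875, -0.625, 0.625, 1.875.
f(-1.875) = 11.625, f(-0.625) = 7.875, f(0.625) = 4.125, f(1.875) = 0.375.
Sum = Δt · [f(-1.875) + f(-0.625) + f(0.625) + f(1.875)].
Sum = 30.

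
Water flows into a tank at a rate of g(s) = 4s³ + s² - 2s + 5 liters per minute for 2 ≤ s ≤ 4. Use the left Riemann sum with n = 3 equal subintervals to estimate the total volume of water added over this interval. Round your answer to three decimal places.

Δs = (4 − 2)/3 = 2/3.
Left endpoints: 2, 8/3, 10/3.
g(2) = 37, g(8/3) = 2231/27, g(10/3) = 4255/27.
Sum = Δs · [g(2) + g(8/3) + g(10/3)].
Sum ≈ 184.815.

184.815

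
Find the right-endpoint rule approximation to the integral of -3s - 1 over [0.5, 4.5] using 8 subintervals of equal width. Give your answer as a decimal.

Δs = (4.5 − 0.5)/8 = 0.5.
Right endpoints: 1, 1.5, 2, 2.5, 3, 3.5, 4, 4.5.
f(1) = -4, f(1.5) = -5.5, f(2) = -7, f(2.5) = -8.5, f(3) = -10, f(3.5) = -11.5, f(4) = -13, f(4.5) = -14.5.
Sum = Δs · [f(1) + f(1.5) + f(2) + ...].
Sum = -37.

-37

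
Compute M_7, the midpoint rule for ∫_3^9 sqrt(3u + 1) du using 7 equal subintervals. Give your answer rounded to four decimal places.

25.9034

Δu = (9 − 3)/7 = 6/7.
Midpoints: 24/7, 30/7, 36/7, 6, 48/7, 54/7, 60/7.
f(24/7) ≈ 3.3594, f(30/7) ≈ 3.7225, f(36/7) ≈ 4.0532, f(6) ≈ 4.3589, f(48/7) ≈ 4.6445, f(54/7) ≈ 4.9135, f(60/7) ≈ 5.1686.
Sum = Δu · [f(24/7) + f(30/7) + f(36/7) + ...].
Sum ≈ 25.9034.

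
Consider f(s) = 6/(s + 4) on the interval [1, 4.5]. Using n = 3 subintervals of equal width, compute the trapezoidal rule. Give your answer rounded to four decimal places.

3.2014

Δs = (4.5 − 1)/3 = 7/6.
f(1) = 1.2, f(13/6) = 36/37, f(10/3) = 9/11, f(4.5) = 12/17.
T_3 = (Δs/2)·[f(s_0) + 2f(s_1) + 2f(s_2) + f(s_3)].
Sum ≈ 3.2014.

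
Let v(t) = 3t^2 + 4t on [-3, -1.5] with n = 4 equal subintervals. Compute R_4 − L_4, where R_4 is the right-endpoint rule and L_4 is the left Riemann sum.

R_4 = 7.55859375.
L_4 = 12.90234375.
R_4 − L_4 = -5.34375.

-5.34375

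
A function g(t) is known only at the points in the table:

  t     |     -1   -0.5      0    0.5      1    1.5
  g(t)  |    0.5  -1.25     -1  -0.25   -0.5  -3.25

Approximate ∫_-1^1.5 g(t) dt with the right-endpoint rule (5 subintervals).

-3.125

Δt = 0.5.
Sum = 0.5·[(-1.25) + (-1) + (-0.25) + (-0.5) + (-3.25)] = -3.125.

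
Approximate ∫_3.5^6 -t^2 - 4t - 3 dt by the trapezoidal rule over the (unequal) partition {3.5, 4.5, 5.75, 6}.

Subinterval widths: 1, 1.25, 0.25.
f(3.5) = -29.25, f(4.5) = -41.25, f(5.75) = -59.0625, f(6) = -63.
On each subinterval the trapezoid contributes (Δt_i/2)·[f(t_{i-1}) + f(t_i)].
Sum = -113.203125.

-113.203125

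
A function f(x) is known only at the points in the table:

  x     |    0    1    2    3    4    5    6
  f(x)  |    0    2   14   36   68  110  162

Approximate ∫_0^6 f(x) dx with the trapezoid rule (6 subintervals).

311

Δx = 1.
T_6 = (1/2)·[0 + 2·2 + 2·14 + 2·36 + 2·68 + 2·110 + 162] = 311.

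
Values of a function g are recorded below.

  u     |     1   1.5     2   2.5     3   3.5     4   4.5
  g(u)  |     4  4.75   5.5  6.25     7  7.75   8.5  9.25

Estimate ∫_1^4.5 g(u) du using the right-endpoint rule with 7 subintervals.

24.5

Δu = 0.5.
Sum = 0.5·[4.75 + 5.5 + 6.25 + 7 + 7.75 + 8.5 + 9.25] = 24.5.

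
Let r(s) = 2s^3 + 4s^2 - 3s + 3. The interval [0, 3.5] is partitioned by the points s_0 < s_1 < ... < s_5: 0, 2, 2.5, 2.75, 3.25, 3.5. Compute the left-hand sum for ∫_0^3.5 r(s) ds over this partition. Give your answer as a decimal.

Subinterval widths: 2, 0.5, 0.25, 0.5, 0.25.
Left endpoints: 0, 2, 2.5, 2.75, 3.25.
r(0) = 3, r(2) = 29, r(2.5) = 51.75, r(2.75) = 66.59375, r(3.25) = 104.15625.
Sum = Σ Δs_i · r(s_i).
Sum = 92.7734375.

92.7734375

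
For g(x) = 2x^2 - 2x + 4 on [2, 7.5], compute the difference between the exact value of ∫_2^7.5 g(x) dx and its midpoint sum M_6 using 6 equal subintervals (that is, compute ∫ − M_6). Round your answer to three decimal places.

0.770

Exact integral: ∫_2^7.5 g(x) dx ≈ 245.66667.
M_6 ≈ 244.89641.
Error ≈ 245.66667 − 244.89641 ≈ 0.770.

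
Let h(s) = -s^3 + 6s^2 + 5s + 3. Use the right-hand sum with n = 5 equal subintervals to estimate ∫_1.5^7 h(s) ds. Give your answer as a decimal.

Δs = (7 − 1.5)/5 = 1.1.
Right endpoints: 2.6, 3.7, 4.8, 5.9, 7.
h(2.6) = 38.984, h(3.7) = 52.987, h(4.8) = 54.648, h(5.9) = 35.981, h(7) = -11.
Sum = Δs · [h(2.6) + h(3.7) + h(4.8) + h(5.9) + h(7)].
Sum = 188.76.

188.76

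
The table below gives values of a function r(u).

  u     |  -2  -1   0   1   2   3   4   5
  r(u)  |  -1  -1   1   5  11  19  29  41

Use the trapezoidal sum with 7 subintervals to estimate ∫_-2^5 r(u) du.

84

Δu = 1.
T_7 = (1/2)·[(-1) + 2·(-1) + 2·1 + 2·5 + 2·11 + 2·19 + 2·29 + 41] = 84.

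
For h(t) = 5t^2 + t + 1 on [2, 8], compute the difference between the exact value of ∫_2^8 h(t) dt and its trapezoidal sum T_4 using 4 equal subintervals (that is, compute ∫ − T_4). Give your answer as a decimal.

Exact integral: ∫_2^8 h(t) dt = 876.
T_4 = 887.25.
Error = 876 − 887.25 = -11.25.

-11.25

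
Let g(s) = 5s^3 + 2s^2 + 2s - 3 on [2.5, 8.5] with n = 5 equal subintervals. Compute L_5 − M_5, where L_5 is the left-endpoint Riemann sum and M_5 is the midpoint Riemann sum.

-1699.38

L_5 = 5163.03.
M_5 = 6862.41.
L_5 − M_5 = -1699.38.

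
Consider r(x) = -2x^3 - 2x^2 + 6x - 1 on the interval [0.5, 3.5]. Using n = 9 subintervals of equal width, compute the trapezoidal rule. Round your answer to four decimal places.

-71.2778

Δx = (3.5 − 0.5)/9 = 1/3.
r(0.5) = 1.25, r(5/6) = 157/108, r(7/6) = 11/108, r(1.5) = -3.25, r(11/6) = -977/108, r(13/6) = -1915/108, r(2.5) = -29.75, r(17/6) = -4919/108, r(19/6) = -7081/108, r(3.5) = -90.25.
T_9 = (Δx/2)·[r(x_0) + 2r(x_1) + ... + 2r(x_{8}) + r(x_9)].
Sum ≈ -71.2778.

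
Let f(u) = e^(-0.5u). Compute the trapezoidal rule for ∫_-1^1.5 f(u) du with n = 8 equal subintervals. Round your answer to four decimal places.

2.3575

Δu = (1.5 − (-1))/8 = 0.3125.
f(-1) ≈ 1.6487, f(-0.6875) ≈ 1.4102, f(-0.375) ≈ 1.2062, f(-0.0625) ≈ 1.0317, f(0.25) ≈ 0.8825, f(0.5625) ≈ 0.7548, f(0.875) ≈ 0.6456, f(1.1875) ≈ 0.5523, f(1.5) ≈ 0.4724.
T_8 = (Δu/2)·[f(u_0) + 2f(u_1) + ... + 2f(u_{7}) + f(u_8)].
Sum ≈ 2.3575.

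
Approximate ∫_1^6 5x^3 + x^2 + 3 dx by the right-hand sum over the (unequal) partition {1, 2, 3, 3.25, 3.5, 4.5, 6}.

2455.08203125

Subinterval widths: 1, 1, 0.25, 0.25, 1, 1.5.
Right endpoints: 2, 3, 3.25, 3.5, 4.5, 6.
f(2) = 47, f(3) = 147, f(3.25) = 185.203125, f(3.5) = 229.625, f(4.5) = 478.875, f(6) = 1119.
Sum = Σ Δx_i · f(x_i).
Sum = 2455.08203125.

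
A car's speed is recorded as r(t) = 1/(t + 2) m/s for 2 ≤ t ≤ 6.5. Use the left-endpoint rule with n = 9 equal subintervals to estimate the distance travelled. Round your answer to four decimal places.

0.7879

Δt = (6.5 − 2)/9 = 0.5.
Left endpoints: 2, 2.5, 3, 3.5, 4, 4.5, 5, 5.5, 6.
r(2) = 0.25, r(2.5) = 2/9, r(3) = 0.2, r(3.5) = 2/11, r(4) = 1/6, r(4.5) = 2/13, r(5) = 1/7, r(5.5) = 2/15, r(6) = 0.125.
Sum = Δt · [r(2) + r(2.5) + r(3) + ...].
Sum ≈ 0.7879.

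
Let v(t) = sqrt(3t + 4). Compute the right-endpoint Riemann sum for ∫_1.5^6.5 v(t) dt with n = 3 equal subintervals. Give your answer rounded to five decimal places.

Δt = (6.5 − 1.5)/3 = 5/3.
Right endpoints: 19/6, 29/6, 6.5.
v(19/6) ≈ 3.67423, v(29/6) ≈ 4.30116, v(6.5) ≈ 4.84768.
Sum = Δt · [v(19/6) + v(29/6) + v(6.5)].
Sum ≈ 21.37180.

21.37180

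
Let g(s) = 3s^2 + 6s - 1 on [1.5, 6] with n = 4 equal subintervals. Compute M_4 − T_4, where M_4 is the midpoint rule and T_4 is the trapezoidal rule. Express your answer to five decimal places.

M_4 ≈ 307.9511719.
T_4 = 312.22265625.
M_4 − T_4 ≈ -4.27148.

-4.27148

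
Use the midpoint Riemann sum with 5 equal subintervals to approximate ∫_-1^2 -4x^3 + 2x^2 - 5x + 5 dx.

Δx = (2 − (-1))/5 = 0.6.
Midpoints: -0.7, -0.1, 0.5, 1.1, 1.7.
f(-0.7) = 10.852, f(-0.1) = 5.524, f(0.5) = 2.5, f(1.1) = -3.404, f(1.7) = -17.372.
Sum = Δx · [f(-0.7) + f(-0.1) + f(0.5) + f(1.1) + f(1.7)].
Sum = -1.14.

-1.14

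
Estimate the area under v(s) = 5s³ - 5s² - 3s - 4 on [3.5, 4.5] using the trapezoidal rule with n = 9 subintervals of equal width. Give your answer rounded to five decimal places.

228.69650

Δs = (4.5 − 3.5)/9 = 1/9.
v(3.5) = 138.625, v(65/18) = 906367/5832, v(67/18) = 1011353/5832, v(23/6) = 41617/216, v(71/18) = 1243525/5832, v(73/18) = 1371191/5832, v(25/6) = 55811/216, v(77/18) = 1650883/5832, v(79/18) = 1803389/5832, v(4.5) = 336.875.
T_9 = (Δs/2)·[v(s_0) + 2v(s_1) + ... + 2v(s_{8}) + v(s_9)].
Sum ≈ 228.69650.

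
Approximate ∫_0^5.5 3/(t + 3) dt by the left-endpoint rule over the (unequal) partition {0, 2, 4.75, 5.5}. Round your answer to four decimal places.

Subinterval widths: 2, 2.75, 0.75.
Left endpoints: 0, 2, 4.75.
f(0) = 1, f(2) = 0.6, f(4.75) = 12/31.
Sum = Σ Δt_i · f(t_i).
Sum ≈ 3.9403.

3.9403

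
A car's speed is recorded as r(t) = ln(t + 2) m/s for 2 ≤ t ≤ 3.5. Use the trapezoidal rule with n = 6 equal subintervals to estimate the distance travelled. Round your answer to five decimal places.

Δt = (3.5 − 2)/6 = 0.25.
r(2) ≈ 1.38629, r(2.25) ≈ 1.44692, r(2.5) ≈ 1.50408, r(2.75) ≈ 1.55814, r(3) ≈ 1.60944, r(3.25) ≈ 1.65823, r(3.5) ≈ 1.70475.
T_6 = (Δt/2)·[r(t_0) + 2r(t_1) + ... + 2r(t_{5}) + r(t_6)].
Sum ≈ 2.33058.

2.33058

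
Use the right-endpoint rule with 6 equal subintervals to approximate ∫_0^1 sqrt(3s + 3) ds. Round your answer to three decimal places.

Δs = (1 − 0)/6 = 1/6.
Right endpoints: 1/6, 1/3, 0.5, 2/3, 5/6, 1.
f(1/6) ≈ 1.871, f(1/3) ≈ 2.000, f(0.5) ≈ 2.121, f(2/3) ≈ 2.236, f(5/6) ≈ 2.345, f(1) ≈ 2.449.
Sum = Δs · [f(1/6) + f(1/3) + f(0.5) + ...].
Sum ≈ 2.170.

2.170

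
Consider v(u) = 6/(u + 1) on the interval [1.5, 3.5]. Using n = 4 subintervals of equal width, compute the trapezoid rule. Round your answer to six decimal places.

Δu = (3.5 − 1.5)/4 = 0.5.
v(1.5) = 2.4, v(2) = 2, v(2.5) = 12/7, v(3) = 1.5, v(3.5) = 4/3.
T_4 = (Δu/2)·[v(u_0) + 2v(u_1) + 2v(u_2) + 2v(u_3) + v(u_4)].
Sum ≈ 3.540476.

3.540476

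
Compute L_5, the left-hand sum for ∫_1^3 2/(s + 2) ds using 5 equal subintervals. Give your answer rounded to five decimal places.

1.07688

Δs = (3 − 1)/5 = 0.4.
Left endpoints: 1, 1.4, 1.8, 2.2, 2.6.
f(1) = 2/3, f(1.4) = 10/17, f(1.8) = 10/19, f(2.2) = 10/21, f(2.6) = 10/23.
Sum = Δs · [f(1) + f(1.4) + f(1.8) + f(2.2) + f(2.6)].
Sum ≈ 1.07688.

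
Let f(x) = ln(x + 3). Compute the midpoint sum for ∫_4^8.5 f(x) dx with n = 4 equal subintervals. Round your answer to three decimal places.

Δx = (8.5 − 4)/4 = 1.125.
Midpoints: 4.5625, 5.6875, 6.8125, 7.9375.
f(4.5625) ≈ 2.023, f(5.6875) ≈ 2.162, f(6.8125) ≈ 2.284, f(7.9375) ≈ 2.392.
Sum = Δx · [f(4.5625) + f(5.6875) + f(6.8125) + f(7.9375)].
Sum ≈ 9.969.

9.969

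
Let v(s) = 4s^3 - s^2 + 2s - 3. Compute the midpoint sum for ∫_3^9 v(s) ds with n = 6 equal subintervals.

6264.5

Δs = (9 − 3)/6 = 1.
Midpoints: 3.5, 4.5, 5.5, 6.5, 7.5, 8.5.
v(3.5) = 163.25, v(4.5) = 350.25, v(5.5) = 643.25, v(6.5) = 1066.25, v(7.5) = 1643.25, v(8.5) = 2398.25.
Sum = Δs · [v(3.5) + v(4.5) + v(5.5) + ...].
Sum = 6264.5.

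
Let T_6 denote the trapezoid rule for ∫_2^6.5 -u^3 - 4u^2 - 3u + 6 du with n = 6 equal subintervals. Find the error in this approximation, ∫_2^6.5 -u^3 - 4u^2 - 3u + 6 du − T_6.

7.06640625

Exact integral: ∫_2^6.5 f(u) du = -828.140625.
T_6 = -835.20703125.
Error = -828.140625 − (-835.20703125) = 7.06640625.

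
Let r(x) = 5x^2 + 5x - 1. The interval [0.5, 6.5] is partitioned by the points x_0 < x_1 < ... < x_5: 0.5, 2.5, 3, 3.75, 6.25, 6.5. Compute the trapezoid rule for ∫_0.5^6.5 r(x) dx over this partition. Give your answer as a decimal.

576.65625

Subinterval widths: 2, 0.5, 0.75, 2.5, 0.25.
r(0.5) = 2.75, r(2.5) = 42.75, r(3) = 59, r(3.75) = 88.0625, r(6.25) = 225.5625, r(6.5) = 242.75.
On each subinterval the trapezoid contributes (Δx_i/2)·[r(x_{i-1}) + r(x_i)].
Sum = 576.65625.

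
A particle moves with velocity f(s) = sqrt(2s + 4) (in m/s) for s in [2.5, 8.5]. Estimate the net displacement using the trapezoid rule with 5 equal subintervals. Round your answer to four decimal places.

Δs = (8.5 − 2.5)/5 = 1.2.
f(2.5) ≈ 3.0000, f(3.7) ≈ 3.3764, f(4.9) ≈ 3.7148, f(6.1) ≈ 4.0249, f(7.3) ≈ 4.3128, f(8.5) ≈ 4.5826.
T_5 = (Δs/2)·[f(s_0) + 2f(s_1) + ... + 2f(s_{4}) + f(s_5)].
Sum ≈ 23.0642.

23.0642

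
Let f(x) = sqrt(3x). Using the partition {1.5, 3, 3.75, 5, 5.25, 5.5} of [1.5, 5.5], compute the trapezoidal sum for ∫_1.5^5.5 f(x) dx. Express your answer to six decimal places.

Subinterval widths: 1.5, 0.75, 1.25, 0.25, 0.25.
f(1.5) ≈ 2.121320, f(3) ≈ 3.000000, f(3.75) ≈ 3.354102, f(5) ≈ 3.872983, f(5.25) ≈ 3.968627, f(5.5) ≈ 4.062019.
On each subinterval the trapezoid contributes (Δx_i/2)·[f(x_{i-1}) + f(x_i)].
Sum ≈ 12.724739.

12.724739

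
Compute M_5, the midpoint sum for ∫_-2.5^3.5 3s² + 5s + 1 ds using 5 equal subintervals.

77.34

Δs = (3.5 − (-2.5))/5 = 1.2.
Midpoints: -1.9, -0.7, 0.5, 1.7, 2.9.
f(-1.9) = 2.33, f(-0.7) = -1.03, f(0.5) = 4.25, f(1.7) = 18.17, f(2.9) = 40.73.
Sum = Δs · [f(-1.9) + f(-0.7) + f(0.5) + f(1.7) + f(2.9)].
Sum = 77.34.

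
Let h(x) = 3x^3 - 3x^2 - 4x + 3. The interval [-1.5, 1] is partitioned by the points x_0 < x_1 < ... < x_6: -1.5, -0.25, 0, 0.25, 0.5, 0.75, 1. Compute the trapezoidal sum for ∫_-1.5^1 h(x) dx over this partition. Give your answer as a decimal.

-0.95703125

Subinterval widths: 1.25, 0.25, 0.25, 0.25, 0.25, 0.25.
h(-1.5) = -7.875, h(-0.25) = 3.765625, h(0) = 3, h(0.25) = 1.859375, h(0.5) = 0.625, h(0.75) = -0.421875, h(1) = -1.
On each subinterval the trapezoid contributes (Δx_i/2)·[h(x_{i-1}) + h(x_i)].
Sum = -0.95703125.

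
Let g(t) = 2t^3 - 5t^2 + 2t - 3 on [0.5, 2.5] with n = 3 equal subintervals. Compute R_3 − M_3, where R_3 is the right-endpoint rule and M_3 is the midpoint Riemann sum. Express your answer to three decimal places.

R_3 ≈ -4.07407.
M_3 ≈ -6.62963.
R_3 − M_3 ≈ 2.556.

2.556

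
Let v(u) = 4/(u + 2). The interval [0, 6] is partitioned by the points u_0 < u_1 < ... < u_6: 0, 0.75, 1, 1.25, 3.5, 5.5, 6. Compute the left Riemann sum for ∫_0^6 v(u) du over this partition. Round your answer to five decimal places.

Subinterval widths: 0.75, 0.25, 0.25, 2.25, 2, 0.5.
Left endpoints: 0, 0.75, 1, 1.25, 3.5, 5.5.
v(0) = 2, v(0.75) = 16/11, v(1) = 4/3, v(1.25) = 16/13, v(3.5) = 8/11, v(5.5) = 8/15.
Sum = Σ Δu_i · v(u_i).
Sum ≈ 6.68741.

6.68741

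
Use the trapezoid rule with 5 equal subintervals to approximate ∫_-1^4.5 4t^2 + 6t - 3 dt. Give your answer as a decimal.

168.52

Δt = (4.5 − (-1))/5 = 1.1.
f(-1) = -5, f(0.1) = -2.36, f(1.2) = 9.96, f(2.3) = 31.96, f(3.4) = 63.64, f(4.5) = 105.
T_5 = (Δt/2)·[f(t_0) + 2f(t_1) + ... + 2f(t_{4}) + f(t_5)].
Sum = 168.52.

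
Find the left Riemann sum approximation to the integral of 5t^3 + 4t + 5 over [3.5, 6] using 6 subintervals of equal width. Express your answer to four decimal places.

1315.1541

Δt = (6 − 3.5)/6 = 5/12.
Left endpoints: 3.5, 47/12, 13/3, 4.75, 31/6, 67/12.
f(3.5) = 233.375, f(47/12) = 554827/1728, f(13/3) = 11588/27, f(4.75) = 559.859375, f(31/6) = 154499/216, f(67/12) = 1551047/1728.
Sum = Δt · [f(3.5) + f(47/12) + f(13/3) + ...].
Sum ≈ 1315.1541.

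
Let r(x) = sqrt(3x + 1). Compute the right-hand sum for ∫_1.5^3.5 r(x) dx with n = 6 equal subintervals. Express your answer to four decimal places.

5.9724

Δx = (3.5 − 1.5)/6 = 1/3.
Right endpoints: 11/6, 13/6, 2.5, 17/6, 19/6, 3.5.
r(11/6) ≈ 2.5495, r(13/6) ≈ 2.7386, r(2.5) ≈ 2.9155, r(17/6) ≈ 3.0822, r(19/6) ≈ 3.2404, r(3.5) ≈ 3.3912.
Sum = Δx · [r(11/6) + r(13/6) + r(2.5) + ...].
Sum ≈ 5.9724.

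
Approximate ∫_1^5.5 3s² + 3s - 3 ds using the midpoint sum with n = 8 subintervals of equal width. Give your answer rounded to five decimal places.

195.39404

Δs = (5.5 − 1)/8 = 0.5625.
Midpoints: 1.28125, 1.84375, 2.40625, 2.96875, 3.53125, 4.09375, 4.65625, 5.21875.
f(1.28125) = 5907/1024, f(1.84375) = 13035/1024, f(2.40625) = 22107/1024, f(2.96875) = 33123/1024, f(3.53125) = 46083/1024, f(4.09375) = 60987/1024, f(4.65625) = 77835/1024, f(5.21875) = 96627/1024.
Sum = Δs · [f(1.28125) + f(1.84375) + f(2.40625) + ...].
Sum ≈ 195.39404.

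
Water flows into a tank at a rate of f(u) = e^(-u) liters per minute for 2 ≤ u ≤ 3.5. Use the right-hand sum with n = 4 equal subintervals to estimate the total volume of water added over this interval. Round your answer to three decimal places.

0.087

Δu = (3.5 − 2)/4 = 0.375.
Right endpoints: 2.375, 2.75, 3.125, 3.5.
f(2.375) ≈ 0.093, f(2.75) ≈ 0.064, f(3.125) ≈ 0.044, f(3.5) ≈ 0.030.
Sum = Δu · [f(2.375) + f(2.75) + f(3.125) + f(3.5)].
Sum ≈ 0.087.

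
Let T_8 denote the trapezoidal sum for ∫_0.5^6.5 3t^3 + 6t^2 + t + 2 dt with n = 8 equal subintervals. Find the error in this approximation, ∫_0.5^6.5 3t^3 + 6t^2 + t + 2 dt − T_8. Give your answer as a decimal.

-21.09375

Exact integral: ∫_0.5^6.5 f(t) dt = 1920.75.
T_8 = 1941.84375.
Error = 1920.75 − 1941.84375 = -21.09375.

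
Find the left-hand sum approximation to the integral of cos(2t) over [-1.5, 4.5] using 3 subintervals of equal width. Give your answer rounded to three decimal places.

Δt = (4.5 − (-1.5))/3 = 2.
Left endpoints: -1.5, 0.5, 2.5.
f(-1.5) ≈ -0.990, f(0.5) ≈ 0.540, f(2.5) ≈ 0.284.
Sum = Δt · [f(-1.5) + f(0.5) + f(2.5)].
Sum ≈ -0.332.

-0.332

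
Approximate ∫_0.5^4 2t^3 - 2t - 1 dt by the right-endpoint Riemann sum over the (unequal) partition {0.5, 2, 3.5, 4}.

Subinterval widths: 1.5, 1.5, 0.5.
Right endpoints: 2, 3.5, 4.
f(2) = 11, f(3.5) = 77.75, f(4) = 119.
Sum = Σ Δt_i · f(t_i).
Sum = 192.625.

192.625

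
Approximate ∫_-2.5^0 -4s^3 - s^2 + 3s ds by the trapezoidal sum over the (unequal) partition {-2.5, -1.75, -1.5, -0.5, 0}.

28.125

Subinterval widths: 0.75, 0.25, 1, 0.5.
f(-2.5) = 48.75, f(-1.75) = 13.125, f(-1.5) = 6.75, f(-0.5) = -1.25, f(0) = 0.
On each subinterval the trapezoid contributes (Δs_i/2)·[f(s_{i-1}) + f(s_i)].
Sum = 28.125.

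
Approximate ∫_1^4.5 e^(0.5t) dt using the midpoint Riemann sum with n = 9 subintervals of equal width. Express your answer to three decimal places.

Δt = (4.5 − 1)/9 = 7/18.
Midpoints: 43/36, 19/12, 71/36, 85/36, 2.75, 113/36, 127/36, 47/12, 155/36.
f(43/36) ≈ 1.817, f(19/12) ≈ 2.207, f(71/36) ≈ 2.681, f(85/36) ≈ 3.256, f(2.75) ≈ 3.955, f(113/36) ≈ 4.804, f(127/36) ≈ 5.835, f(47/12) ≈ 7.088, f(155/36) ≈ 8.609.
Sum = Δt · [f(43/36) + f(19/12) + f(71/36) + ...].
Sum ≈ 15.653.

15.653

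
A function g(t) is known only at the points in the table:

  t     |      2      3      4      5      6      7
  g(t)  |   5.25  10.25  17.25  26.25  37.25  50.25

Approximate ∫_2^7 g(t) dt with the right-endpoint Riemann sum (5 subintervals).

141.25

Δt = 1.
Sum = 1·[10.25 + 17.25 + 26.25 + 37.25 + 50.25] = 141.25.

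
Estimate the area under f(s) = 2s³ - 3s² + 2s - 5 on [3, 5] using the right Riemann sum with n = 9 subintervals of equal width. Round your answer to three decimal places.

197.235

Δs = (5 − 3)/9 = 2/9.
Right endpoints: 29/9, 31/9, 11/3, 35/9, 37/9, 13/3, 41/9, 43/9, 5.
f(29/9) = 27124/729, f(31/9) = 35012/729, f(11/3) = 1636/27, f(35/9) = 54700/729, f(37/9) = 66692/729, f(13/3) = 2972/27, f(41/9) = 95452/729, f(43/9) = 112412/729, f(5) = 180.
Sum = Δs · [f(29/9) + f(31/9) + f(11/3) + ...].
Sum ≈ 197.235.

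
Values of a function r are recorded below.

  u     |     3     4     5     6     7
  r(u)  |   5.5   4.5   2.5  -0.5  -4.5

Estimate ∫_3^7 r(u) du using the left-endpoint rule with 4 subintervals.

12

Δu = 1.
Sum = 1·[5.5 + 4.5 + 2.5 + (-0.5)] = 12.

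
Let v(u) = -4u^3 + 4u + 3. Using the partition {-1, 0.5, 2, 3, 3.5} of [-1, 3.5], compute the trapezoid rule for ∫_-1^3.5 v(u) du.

-125.625

Subinterval widths: 1.5, 1.5, 1, 0.5.
v(-1) = 3, v(0.5) = 4.5, v(2) = -21, v(3) = -93, v(3.5) = -154.5.
On each subinterval the trapezoid contributes (Δu_i/2)·[v(u_{i-1}) + v(u_i)].
Sum = -125.625.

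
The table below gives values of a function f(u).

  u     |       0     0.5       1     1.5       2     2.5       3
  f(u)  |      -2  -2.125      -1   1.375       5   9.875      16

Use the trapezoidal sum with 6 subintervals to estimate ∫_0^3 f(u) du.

Δu = 0.5.
T_6 = (0.5/2)·[(-2) + 2·(-2.125) + 2·(-1) + 2·1.375 + 2·5 + 2·9.875 + 16] = 10.0625.

10.0625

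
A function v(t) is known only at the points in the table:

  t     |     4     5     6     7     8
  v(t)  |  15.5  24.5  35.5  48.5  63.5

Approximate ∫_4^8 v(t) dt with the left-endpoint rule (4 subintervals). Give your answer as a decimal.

Δt = 1.
Sum = 1·[15.5 + 24.5 + 35.5 + 48.5] = 124.

124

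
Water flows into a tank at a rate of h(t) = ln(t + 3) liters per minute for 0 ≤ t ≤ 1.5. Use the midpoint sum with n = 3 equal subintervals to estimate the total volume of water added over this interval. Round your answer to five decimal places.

1.97366

Δt = (1.5 − 0)/3 = 0.5.
Midpoints: 0.25, 0.75, 1.25.
h(0.25) ≈ 1.17865, h(0.75) ≈ 1.32176, h(1.25) ≈ 1.44692.
Sum = Δt · [h(0.25) + h(0.75) + h(1.25)].
Sum ≈ 1.97366.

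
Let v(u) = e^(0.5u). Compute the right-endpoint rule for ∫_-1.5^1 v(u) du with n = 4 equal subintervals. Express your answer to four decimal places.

Δu = (1 − (-1.5))/4 = 0.625.
Right endpoints: -0.875, -0.25, 0.375, 1.
v(-0.875) ≈ 0.6456, v(-0.25) ≈ 0.8825, v(0.375) ≈ 1.2062, v(1) ≈ 1.6487.
Sum = Δu · [v(-0.875) + v(-0.25) + v(0.375) + v(1)].
Sum ≈ 2.7394.

2.7394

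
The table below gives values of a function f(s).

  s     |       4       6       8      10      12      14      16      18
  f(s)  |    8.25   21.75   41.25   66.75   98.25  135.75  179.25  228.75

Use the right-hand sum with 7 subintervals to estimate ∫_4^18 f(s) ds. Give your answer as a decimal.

Δs = 2.
Sum = 2·[21.75 + 41.25 + 66.75 + 98.25 + 135.75 + 179.25 + 228.75] = 1543.5.

1543.5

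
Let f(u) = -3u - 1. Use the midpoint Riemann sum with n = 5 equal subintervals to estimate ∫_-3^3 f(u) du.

-6

Δu = (3 − (-3))/5 = 1.2.
Midpoints: -2.4, -1.2, 0, 1.2, 2.4.
f(-2.4) = 6.2, f(-1.2) = 2.6, f(0) = -1, f(1.2) = -4.6, f(2.4) = -8.2.
Sum = Δu · [f(-2.4) + f(-1.2) + f(0) + f(1.2) + f(2.4)].
Sum = -6.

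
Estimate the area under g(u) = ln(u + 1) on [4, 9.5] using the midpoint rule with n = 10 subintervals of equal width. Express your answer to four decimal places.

11.1436

Δu = (9.5 − 4)/10 = 0.55.
Midpoints: 4.275, 4.825, 5.375, 5.925, 6.475, 7.025, 7.575, 8.125, 8.675, 9.225.
g(4.275) ≈ 1.6630, g(4.825) ≈ 1.7622, g(5.375) ≈ 1.8524, g(5.925) ≈ 1.9351, g(6.475) ≈ 2.0116, g(7.025) ≈ 2.0826, g(7.575) ≈ 2.1489, g(8.125) ≈ 2.2110, g(8.675) ≈ 2.2695, g(9.225) ≈ 2.3248.
Sum = Δu · [g(4.275) + g(4.825) + g(5.375) + ...].
Sum ≈ 11.1436.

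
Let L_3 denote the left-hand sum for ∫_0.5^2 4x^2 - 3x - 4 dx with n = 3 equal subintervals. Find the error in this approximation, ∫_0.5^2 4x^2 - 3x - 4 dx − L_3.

2.375

Exact integral: ∫_0.5^2 f(x) dx = -1.125.
L_3 = -3.5.
Error = -1.125 − (-3.5) = 2.375.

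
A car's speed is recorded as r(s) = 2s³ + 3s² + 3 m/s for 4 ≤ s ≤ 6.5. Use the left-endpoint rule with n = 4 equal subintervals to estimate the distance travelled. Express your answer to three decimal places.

832.021

Δs = (6.5 − 4)/4 = 0.625.
Left endpoints: 4, 4.625, 5.25, 5.875.
r(4) = 179, r(4.625) = 265.03515625, r(5.25) = 375.09375, r(5.875) = 512.10546875.
Sum = Δs · [r(4) + r(4.625) + r(5.25) + r(5.875)].
Sum ≈ 832.021.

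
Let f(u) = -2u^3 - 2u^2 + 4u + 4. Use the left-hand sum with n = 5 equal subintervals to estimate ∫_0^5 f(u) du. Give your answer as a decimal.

Δu = (5 − 0)/5 = 1.
Left endpoints: 0, 1, 2, 3, 4.
f(0) = 4, f(1) = 4, f(2) = -12, f(3) = -56, f(4) = -140.
Sum = Δu · [f(0) + f(1) + f(2) + f(3) + f(4)].
Sum = -200.

-200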